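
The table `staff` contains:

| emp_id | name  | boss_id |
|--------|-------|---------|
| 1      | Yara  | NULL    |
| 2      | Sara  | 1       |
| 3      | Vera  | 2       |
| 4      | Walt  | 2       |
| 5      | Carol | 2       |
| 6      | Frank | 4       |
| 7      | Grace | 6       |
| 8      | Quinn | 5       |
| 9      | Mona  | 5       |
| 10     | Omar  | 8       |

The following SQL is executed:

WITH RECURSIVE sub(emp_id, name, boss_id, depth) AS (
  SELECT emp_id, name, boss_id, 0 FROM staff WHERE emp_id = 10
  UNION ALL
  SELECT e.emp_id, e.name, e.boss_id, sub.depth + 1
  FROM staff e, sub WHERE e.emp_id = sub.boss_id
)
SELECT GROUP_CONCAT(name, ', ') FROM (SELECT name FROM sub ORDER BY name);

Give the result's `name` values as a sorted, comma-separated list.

Base: emp_id=10 (Omar), boss_id=8, depth 0.
Iteration 1: join on emp_id=8 -> Quinn (id 8, boss_id=5, depth 1).
Iteration 2: join on emp_id=5 -> Carol (id 5, boss_id=2, depth 2).
Iteration 3: join on emp_id=2 -> Sara (id 2, boss_id=1, depth 3).
Iteration 4: join on emp_id=1 -> Yara (id 1, boss_id=NULL, depth 4).
Iteration 5: boss_id is NULL; no match; recursion stops.

Carol, Omar, Quinn, Sara, Yara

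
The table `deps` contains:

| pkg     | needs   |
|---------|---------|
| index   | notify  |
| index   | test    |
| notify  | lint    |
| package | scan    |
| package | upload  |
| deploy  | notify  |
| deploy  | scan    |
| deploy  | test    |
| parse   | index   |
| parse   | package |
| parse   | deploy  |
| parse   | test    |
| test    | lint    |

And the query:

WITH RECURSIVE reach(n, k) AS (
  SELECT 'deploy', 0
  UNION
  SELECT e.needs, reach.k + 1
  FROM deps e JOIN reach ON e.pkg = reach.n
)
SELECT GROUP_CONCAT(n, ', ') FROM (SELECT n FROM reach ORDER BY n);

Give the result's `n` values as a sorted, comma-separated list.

Base: (deploy, k=0).
Iteration 1: edges from {deploy} -> (notify, k=1), (scan, k=1), (test, k=1).
Iteration 2: edges from {notify,scan,test} -> (lint, k=2). [UNION drops 1 duplicate row(s)]
Iteration 3: no outgoing edges from {lint}; recursion stops.

deploy, lint, notify, scan, test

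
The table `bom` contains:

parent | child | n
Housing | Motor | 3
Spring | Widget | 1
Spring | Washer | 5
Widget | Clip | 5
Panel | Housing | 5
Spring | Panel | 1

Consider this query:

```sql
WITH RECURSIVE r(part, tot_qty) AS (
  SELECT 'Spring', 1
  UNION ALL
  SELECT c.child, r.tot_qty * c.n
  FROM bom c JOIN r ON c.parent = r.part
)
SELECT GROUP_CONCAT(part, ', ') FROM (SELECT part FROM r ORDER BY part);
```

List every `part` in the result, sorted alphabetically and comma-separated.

Clip, Housing, Motor, Panel, Spring, Washer, Widget

Base: (Spring, tot_qty=1).
Iteration 1: components of {Spring} -> Panel = 1*1 = 1, Washer = 1*5 = 5, Widget = 1*1 = 1.
Iteration 2: components of {Panel,Washer,Widget} -> Clip = 1*5 = 5, Housing = 1*5 = 5.
Iteration 3: components of {Clip,Housing} -> Motor = 5*3 = 15.
Iteration 4: no further components; recursion stops.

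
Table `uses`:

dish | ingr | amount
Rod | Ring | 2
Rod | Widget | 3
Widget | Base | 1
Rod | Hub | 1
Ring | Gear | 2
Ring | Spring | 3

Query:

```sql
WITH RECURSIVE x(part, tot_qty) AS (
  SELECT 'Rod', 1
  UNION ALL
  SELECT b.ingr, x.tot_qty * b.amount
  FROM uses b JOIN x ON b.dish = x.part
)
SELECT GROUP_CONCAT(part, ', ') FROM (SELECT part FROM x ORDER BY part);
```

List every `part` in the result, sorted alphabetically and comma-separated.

Base: (Rod, tot_qty=1).
Iteration 1: components of {Rod} -> Hub = 1*1 = 1, Ring = 1*2 = 2, Widget = 1*3 = 3.
Iteration 2: components of {Hub,Ring,Widget} -> Base = 3*1 = 3, Gear = 2*2 = 4, Spring = 2*3 = 6.
Iteration 3: no further components; recursion stops.

Base, Gear, Hub, Ring, Rod, Spring, Widget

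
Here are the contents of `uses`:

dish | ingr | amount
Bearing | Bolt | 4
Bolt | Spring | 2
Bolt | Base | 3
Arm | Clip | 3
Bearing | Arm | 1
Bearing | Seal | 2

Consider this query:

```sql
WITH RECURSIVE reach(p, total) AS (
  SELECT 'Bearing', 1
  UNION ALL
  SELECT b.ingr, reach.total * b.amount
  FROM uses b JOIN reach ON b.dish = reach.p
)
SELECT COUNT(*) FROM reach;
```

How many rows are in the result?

7

Base: (Bearing, total=1).
Iteration 1: components of {Bearing} -> Arm = 1*1 = 1, Bolt = 1*4 = 4, Seal = 1*2 = 2.
Iteration 2: components of {Arm,Bolt,Seal} -> Base = 4*3 = 12, Clip = 1*3 = 3, Spring = 4*2 = 8.
Iteration 3: no further components; recursion stops.
Total rows emitted: 7.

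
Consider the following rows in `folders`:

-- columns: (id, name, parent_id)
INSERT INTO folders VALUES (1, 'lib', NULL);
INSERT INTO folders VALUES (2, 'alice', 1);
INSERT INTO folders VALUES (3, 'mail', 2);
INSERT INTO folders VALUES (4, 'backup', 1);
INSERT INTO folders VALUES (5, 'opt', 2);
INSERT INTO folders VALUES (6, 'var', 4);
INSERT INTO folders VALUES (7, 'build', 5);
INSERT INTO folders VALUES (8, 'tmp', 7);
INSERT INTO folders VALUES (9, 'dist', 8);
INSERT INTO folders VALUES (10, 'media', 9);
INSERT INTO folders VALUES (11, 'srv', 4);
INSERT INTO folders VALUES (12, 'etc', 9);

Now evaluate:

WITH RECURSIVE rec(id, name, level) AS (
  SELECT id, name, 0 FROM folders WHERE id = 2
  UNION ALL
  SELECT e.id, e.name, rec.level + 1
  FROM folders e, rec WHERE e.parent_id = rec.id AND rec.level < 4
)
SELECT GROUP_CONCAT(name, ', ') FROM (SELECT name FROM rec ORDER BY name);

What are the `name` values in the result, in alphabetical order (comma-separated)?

Base: id=2 (alice) at level 0.
Iteration 1: rows with parent_id in {2} -> mail (id 3, level 1), opt (id 5, level 1).
Iteration 2: rows with parent_id in {3,5} -> build (id 7, level 2).
Iteration 3: rows with parent_id in {7} -> tmp (id 8, level 3).
Iteration 4: rows with parent_id in {8} -> dist (id 9, level 4).
Iteration 5: level < 4 fails for all current rows; recursion stops.

alice, build, dist, mail, opt, tmp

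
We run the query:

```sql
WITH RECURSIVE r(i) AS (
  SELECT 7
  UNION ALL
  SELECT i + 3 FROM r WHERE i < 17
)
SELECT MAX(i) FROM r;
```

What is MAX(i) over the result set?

Base: i=7.
Iteration 1: 7 < 17 holds -> i = 7 + 3 = 10.
Iteration 2: 10 < 17 holds -> i = 10 + 3 = 13.
Iteration 3: 13 < 17 holds -> i = 13 + 3 = 16.
Iteration 4: 16 < 17 holds -> i = 16 + 3 = 19.
Iteration 5: 19 < 17 fails; recursion stops.
i values: 7, 10, 13, 16, 19; the maximum is 19.

19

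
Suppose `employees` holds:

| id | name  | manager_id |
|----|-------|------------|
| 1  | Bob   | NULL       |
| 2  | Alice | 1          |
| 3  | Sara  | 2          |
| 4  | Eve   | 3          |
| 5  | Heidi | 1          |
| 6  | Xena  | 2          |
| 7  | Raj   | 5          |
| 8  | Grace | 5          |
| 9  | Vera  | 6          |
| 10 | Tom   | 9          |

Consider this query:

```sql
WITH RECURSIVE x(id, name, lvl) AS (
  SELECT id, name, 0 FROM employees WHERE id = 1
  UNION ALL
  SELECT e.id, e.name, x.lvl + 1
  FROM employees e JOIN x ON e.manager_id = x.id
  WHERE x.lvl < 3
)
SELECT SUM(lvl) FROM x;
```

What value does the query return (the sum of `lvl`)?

Base: id=1 (Bob) at lvl 0.
Iteration 1: rows with manager_id in {1} -> Alice (id 2, lvl 1), Heidi (id 5, lvl 1).
Iteration 2: rows with manager_id in {2,5} -> Sara (id 3, lvl 2), Xena (id 6, lvl 2), Raj (id 7, lvl 2), Grace (id 8, lvl 2).
Iteration 3: rows with manager_id in {3,6,7,8} -> Eve (id 4, lvl 3), Vera (id 9, lvl 3).
Iteration 4: lvl < 3 fails for all current rows; recursion stops.
SUM(lvl) = 0 + 1 + 1 + 2 + 2 + 2 + 2 + 3 + 3 = 16.

16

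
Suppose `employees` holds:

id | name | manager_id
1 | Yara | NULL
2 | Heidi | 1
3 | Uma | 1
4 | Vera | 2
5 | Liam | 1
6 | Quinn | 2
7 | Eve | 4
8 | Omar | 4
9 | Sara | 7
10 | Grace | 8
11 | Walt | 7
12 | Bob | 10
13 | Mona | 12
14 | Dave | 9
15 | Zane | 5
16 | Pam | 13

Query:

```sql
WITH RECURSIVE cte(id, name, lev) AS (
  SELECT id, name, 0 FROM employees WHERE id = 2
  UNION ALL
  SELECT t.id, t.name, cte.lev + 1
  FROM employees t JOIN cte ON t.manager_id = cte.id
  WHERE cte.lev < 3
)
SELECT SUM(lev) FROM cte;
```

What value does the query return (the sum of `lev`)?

15

Base: id=2 (Heidi) at lev 0.
Iteration 1: rows with manager_id in {2} -> Vera (id 4, lev 1), Quinn (id 6, lev 1).
Iteration 2: rows with manager_id in {4,6} -> Eve (id 7, lev 2), Omar (id 8, lev 2).
Iteration 3: rows with manager_id in {7,8} -> Sara (id 9, lev 3), Grace (id 10, lev 3), Walt (id 11, lev 3).
Iteration 4: lev < 3 fails for all current rows; recursion stops.
SUM(lev) = 0 + 1 + 1 + 2 + 2 + 3 + 3 + 3 = 15.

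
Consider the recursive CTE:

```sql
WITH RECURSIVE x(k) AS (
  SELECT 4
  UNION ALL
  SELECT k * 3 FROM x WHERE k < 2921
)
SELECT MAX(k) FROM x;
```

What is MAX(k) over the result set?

8748

Base: k=4.
Iteration 1: 4 < 2921 holds -> k = 4 * 3 = 12.
Iteration 2: 12 < 2921 holds -> k = 12 * 3 = 36.
Iteration 3: 36 < 2921 holds -> k = 36 * 3 = 108.
Iteration 4: 108 < 2921 holds -> k = 108 * 3 = 324.
Iteration 5: 324 < 2921 holds -> k = 324 * 3 = 972.
Iteration 6: 972 < 2921 holds -> k = 972 * 3 = 2916.
Iteration 7: 2916 < 2921 holds -> k = 2916 * 3 = 8748.
Iteration 8: 8748 < 2921 fails; recursion stops.
k values: 4, 12, 36, 108, 324, 972, 2916, 8748; the maximum is 8748.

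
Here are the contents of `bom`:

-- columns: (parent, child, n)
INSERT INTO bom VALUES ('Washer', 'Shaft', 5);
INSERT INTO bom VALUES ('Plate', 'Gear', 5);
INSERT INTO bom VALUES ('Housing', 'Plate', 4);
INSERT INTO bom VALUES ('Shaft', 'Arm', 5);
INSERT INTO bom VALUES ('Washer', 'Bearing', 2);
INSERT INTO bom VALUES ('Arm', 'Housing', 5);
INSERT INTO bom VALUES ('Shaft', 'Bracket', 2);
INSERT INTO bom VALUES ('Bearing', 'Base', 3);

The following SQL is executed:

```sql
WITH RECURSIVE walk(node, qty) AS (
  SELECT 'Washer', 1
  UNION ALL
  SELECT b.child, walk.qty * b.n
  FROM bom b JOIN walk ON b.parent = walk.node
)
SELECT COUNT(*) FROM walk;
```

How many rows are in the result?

9

Base: (Washer, qty=1).
Iteration 1: components of {Washer} -> Bearing = 1*2 = 2, Shaft = 1*5 = 5.
Iteration 2: components of {Bearing,Shaft} -> Arm = 5*5 = 25, Base = 2*3 = 6, Bracket = 5*2 = 10.
Iteration 3: components of {Arm,Base,Bracket} -> Housing = 25*5 = 125.
Iteration 4: components of {Housing} -> Plate = 125*4 = 500.
Iteration 5: components of {Plate} -> Gear = 500*5 = 2500.
Iteration 6: no further components; recursion stops.
Total rows emitted: 9.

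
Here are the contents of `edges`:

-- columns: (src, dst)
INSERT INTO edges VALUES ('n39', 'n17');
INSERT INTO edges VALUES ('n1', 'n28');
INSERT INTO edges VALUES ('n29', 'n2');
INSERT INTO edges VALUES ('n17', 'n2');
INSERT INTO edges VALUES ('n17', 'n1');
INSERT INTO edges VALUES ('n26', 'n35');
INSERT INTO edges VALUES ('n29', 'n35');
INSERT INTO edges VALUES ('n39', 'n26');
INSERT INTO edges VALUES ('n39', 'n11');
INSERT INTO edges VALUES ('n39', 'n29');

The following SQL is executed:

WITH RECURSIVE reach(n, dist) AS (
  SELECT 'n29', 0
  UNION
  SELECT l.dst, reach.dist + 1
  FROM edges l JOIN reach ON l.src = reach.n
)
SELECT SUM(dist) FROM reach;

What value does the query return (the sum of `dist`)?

Base: (n29, dist=0).
Iteration 1: edges from {n29} -> (n2, dist=1), (n35, dist=1).
Iteration 2: no outgoing edges from {n2,n35}; recursion stops.
SUM(dist) = 0 + 1 + 1 = 2.

2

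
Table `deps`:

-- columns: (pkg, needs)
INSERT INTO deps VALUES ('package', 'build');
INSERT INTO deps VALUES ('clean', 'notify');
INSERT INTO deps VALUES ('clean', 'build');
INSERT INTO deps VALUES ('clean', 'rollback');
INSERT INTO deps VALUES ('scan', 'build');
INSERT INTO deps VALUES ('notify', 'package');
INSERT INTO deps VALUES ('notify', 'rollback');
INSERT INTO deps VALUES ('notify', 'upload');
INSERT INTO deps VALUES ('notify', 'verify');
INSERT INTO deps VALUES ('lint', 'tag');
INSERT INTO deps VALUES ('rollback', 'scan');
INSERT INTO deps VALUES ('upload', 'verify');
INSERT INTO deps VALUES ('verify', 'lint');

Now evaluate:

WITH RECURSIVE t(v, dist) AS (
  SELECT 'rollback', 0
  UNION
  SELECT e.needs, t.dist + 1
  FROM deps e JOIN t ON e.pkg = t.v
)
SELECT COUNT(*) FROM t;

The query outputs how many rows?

3

Base: (rollback, dist=0).
Iteration 1: edges from {rollback} -> (scan, dist=1).
Iteration 2: edges from {scan} -> (build, dist=2).
Iteration 3: no outgoing edges from {build}; recursion stops.
Total rows emitted: 3.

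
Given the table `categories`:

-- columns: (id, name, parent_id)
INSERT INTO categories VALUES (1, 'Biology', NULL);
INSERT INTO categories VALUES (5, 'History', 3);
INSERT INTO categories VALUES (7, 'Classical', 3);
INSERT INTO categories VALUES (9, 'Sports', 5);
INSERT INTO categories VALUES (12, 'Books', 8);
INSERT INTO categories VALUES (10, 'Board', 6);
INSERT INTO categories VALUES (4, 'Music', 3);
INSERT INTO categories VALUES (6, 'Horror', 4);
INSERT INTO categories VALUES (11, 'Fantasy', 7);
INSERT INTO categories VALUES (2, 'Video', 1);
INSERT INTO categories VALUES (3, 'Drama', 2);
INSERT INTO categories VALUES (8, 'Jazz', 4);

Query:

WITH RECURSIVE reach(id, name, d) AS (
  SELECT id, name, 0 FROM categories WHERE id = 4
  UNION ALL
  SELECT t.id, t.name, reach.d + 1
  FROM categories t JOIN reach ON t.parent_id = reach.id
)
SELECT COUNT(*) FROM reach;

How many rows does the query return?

Base: id=4 (Music) at d 0.
Iteration 1: rows with parent_id in {4} -> Horror (id 6, d 1), Jazz (id 8, d 1).
Iteration 2: rows with parent_id in {6,8} -> Board (id 10, d 2), Books (id 12, d 2).
Iteration 3: no rows with parent_id in {10,12}; recursion stops.
Total rows emitted: 5.

5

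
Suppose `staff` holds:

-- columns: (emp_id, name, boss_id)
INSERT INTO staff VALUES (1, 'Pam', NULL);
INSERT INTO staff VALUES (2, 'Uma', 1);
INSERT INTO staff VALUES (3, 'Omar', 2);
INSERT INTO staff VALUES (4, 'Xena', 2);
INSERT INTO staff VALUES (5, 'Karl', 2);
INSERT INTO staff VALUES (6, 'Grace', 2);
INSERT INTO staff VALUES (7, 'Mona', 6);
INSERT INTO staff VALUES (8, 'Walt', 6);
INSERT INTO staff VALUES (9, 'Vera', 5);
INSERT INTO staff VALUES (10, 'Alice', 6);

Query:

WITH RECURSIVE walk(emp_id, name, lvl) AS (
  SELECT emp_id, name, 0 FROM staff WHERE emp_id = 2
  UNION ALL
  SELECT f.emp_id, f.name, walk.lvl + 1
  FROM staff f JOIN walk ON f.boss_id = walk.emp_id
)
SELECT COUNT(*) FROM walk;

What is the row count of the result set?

9

Base: emp_id=2 (Uma) at lvl 0.
Iteration 1: rows with boss_id in {2} -> Omar (id 3, lvl 1), Xena (id 4, lvl 1), Karl (id 5, lvl 1), Grace (id 6, lvl 1).
Iteration 2: rows with boss_id in {3,4,5,6} -> Mona (id 7, lvl 2), Walt (id 8, lvl 2), Vera (id 9, lvl 2), Alice (id 10, lvl 2).
Iteration 3: no rows with boss_id in {7,8,9,10}; recursion stops.
Total rows emitted: 9.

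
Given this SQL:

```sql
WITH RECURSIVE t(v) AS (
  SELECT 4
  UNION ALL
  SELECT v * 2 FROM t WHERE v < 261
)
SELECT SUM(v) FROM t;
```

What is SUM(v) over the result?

Base: v=4.
Iteration 1: 4 < 261 holds -> v = 4 * 2 = 8.
Iteration 2: 8 < 261 holds -> v = 8 * 2 = 16.
Iteration 3: 16 < 261 holds -> v = 16 * 2 = 32.
Iteration 4: 32 < 261 holds -> v = 32 * 2 = 64.
Iteration 5: 64 < 261 holds -> v = 64 * 2 = 128.
Iteration 6: 128 < 261 holds -> v = 128 * 2 = 256.
Iteration 7: 256 < 261 holds -> v = 256 * 2 = 512.
Iteration 8: 512 < 261 fails; recursion stops.
SUM(v) = 4 + 8 + 16 + 32 + 64 + 128 + 256 + 512 = 1020.

1020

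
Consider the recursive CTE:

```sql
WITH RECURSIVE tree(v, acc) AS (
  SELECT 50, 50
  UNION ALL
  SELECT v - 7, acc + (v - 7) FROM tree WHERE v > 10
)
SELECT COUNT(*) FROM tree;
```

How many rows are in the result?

Base: v=50, acc=50.
Iteration 1: 50 > 10 holds -> v = 50 - 7 = 43, acc = 50 + 43 = 93.
Iteration 2: 43 > 10 holds -> v = 43 - 7 = 36, acc = 93 + 36 = 129.
Iteration 3: 36 > 10 holds -> v = 36 - 7 = 29, acc = 129 + 29 = 158.
Iteration 4: 29 > 10 holds -> v = 29 - 7 = 22, acc = 158 + 22 = 180.
Iteration 5: 22 > 10 holds -> v = 22 - 7 = 15, acc = 180 + 15 = 195.
Iteration 6: 15 > 10 holds -> v = 15 - 7 = 8, acc = 195 + 8 = 203.
Iteration 7: 8 > 10 fails; recursion stops.
Total rows emitted: 7.

7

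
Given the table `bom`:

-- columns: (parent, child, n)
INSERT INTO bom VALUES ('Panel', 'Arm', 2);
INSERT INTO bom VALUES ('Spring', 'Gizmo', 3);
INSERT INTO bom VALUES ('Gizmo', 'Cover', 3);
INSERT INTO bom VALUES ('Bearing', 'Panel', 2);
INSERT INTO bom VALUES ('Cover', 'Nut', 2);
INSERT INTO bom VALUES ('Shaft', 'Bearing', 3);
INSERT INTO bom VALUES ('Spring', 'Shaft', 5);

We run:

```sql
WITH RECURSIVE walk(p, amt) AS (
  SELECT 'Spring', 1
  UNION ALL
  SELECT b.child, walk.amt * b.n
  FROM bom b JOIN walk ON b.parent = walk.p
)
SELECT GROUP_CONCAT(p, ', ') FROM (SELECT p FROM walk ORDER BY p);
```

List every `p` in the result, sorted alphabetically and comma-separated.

Arm, Bearing, Cover, Gizmo, Nut, Panel, Shaft, Spring

Base: (Spring, amt=1).
Iteration 1: components of {Spring} -> Gizmo = 1*3 = 3, Shaft = 1*5 = 5.
Iteration 2: components of {Gizmo,Shaft} -> Bearing = 5*3 = 15, Cover = 3*3 = 9.
Iteration 3: components of {Bearing,Cover} -> Nut = 9*2 = 18, Panel = 15*2 = 30.
Iteration 4: components of {Nut,Panel} -> Arm = 30*2 = 60.
Iteration 5: no further components; recursion stops.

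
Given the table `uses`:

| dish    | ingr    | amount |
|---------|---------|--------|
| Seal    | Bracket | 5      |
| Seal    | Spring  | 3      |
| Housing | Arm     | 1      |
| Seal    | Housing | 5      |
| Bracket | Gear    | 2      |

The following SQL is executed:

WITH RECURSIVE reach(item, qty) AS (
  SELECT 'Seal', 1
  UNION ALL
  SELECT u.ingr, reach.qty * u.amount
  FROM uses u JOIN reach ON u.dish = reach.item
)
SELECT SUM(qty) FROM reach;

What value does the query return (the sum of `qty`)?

Base: (Seal, qty=1).
Iteration 1: components of {Seal} -> Bracket = 1*5 = 5, Housing = 1*5 = 5, Spring = 1*3 = 3.
Iteration 2: components of {Bracket,Housing,Spring} -> Arm = 5*1 = 5, Gear = 5*2 = 10.
Iteration 3: no further components; recursion stops.
SUM(qty) = 1 + 5 + 3 + 5 + 10 + 5 = 29.

29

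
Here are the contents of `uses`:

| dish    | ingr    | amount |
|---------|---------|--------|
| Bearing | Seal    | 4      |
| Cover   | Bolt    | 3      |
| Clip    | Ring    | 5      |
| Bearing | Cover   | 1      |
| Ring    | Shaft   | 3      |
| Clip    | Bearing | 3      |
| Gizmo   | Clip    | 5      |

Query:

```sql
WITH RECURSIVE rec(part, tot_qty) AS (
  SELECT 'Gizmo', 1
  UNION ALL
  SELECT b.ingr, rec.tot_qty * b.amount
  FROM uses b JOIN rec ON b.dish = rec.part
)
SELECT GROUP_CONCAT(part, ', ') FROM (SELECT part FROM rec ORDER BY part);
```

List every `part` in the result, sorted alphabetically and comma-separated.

Base: (Gizmo, tot_qty=1).
Iteration 1: components of {Gizmo} -> Clip = 1*5 = 5.
Iteration 2: components of {Clip} -> Bearing = 5*3 = 15, Ring = 5*5 = 25.
Iteration 3: components of {Bearing,Ring} -> Cover = 15*1 = 15, Seal = 15*4 = 60, Shaft = 25*3 = 75.
Iteration 4: components of {Cover,Seal,Shaft} -> Bolt = 15*3 = 45.
Iteration 5: no further components; recursion stops.

Bearing, Bolt, Clip, Cover, Gizmo, Ring, Seal, Shaft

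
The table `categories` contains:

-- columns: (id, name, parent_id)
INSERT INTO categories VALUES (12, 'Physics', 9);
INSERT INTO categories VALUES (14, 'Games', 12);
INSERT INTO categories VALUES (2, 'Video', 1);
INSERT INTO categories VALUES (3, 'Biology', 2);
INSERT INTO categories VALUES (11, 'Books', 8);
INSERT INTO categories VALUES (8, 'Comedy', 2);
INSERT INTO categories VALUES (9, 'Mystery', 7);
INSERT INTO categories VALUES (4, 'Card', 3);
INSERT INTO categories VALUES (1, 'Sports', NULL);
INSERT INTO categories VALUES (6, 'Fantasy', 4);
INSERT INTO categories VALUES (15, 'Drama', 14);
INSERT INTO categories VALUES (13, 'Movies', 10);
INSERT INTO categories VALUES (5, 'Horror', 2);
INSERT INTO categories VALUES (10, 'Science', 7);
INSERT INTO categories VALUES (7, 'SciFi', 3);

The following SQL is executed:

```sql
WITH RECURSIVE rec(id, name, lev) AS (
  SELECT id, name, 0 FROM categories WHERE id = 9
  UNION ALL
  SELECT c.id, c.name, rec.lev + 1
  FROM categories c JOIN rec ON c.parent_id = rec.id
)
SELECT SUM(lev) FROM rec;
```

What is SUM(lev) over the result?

6

Base: id=9 (Mystery) at lev 0.
Iteration 1: rows with parent_id in {9} -> Physics (id 12, lev 1).
Iteration 2: rows with parent_id in {12} -> Games (id 14, lev 2).
Iteration 3: rows with parent_id in {14} -> Drama (id 15, lev 3).
Iteration 4: no rows with parent_id in {15}; recursion stops.
SUM(lev) = 0 + 1 + 2 + 3 = 6.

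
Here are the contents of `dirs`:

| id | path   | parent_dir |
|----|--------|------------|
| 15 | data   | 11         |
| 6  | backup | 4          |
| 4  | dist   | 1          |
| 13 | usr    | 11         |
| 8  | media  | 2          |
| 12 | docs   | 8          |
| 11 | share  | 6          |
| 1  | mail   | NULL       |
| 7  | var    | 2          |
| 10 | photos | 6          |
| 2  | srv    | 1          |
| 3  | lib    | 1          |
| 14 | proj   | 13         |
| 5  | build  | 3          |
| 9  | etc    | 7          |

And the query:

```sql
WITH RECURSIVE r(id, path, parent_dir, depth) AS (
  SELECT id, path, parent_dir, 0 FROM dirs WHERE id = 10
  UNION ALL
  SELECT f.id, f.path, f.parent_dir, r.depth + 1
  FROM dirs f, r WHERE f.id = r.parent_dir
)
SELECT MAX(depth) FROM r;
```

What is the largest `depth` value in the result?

3

Base: id=10 (photos), parent_dir=6, depth 0.
Iteration 1: join on id=6 -> backup (id 6, parent_dir=4, depth 1).
Iteration 2: join on id=4 -> dist (id 4, parent_dir=1, depth 2).
Iteration 3: join on id=1 -> mail (id 1, parent_dir=NULL, depth 3).
Iteration 4: parent_dir is NULL; no match; recursion stops.
depth values: 0, 1, 2, 3; the maximum is 3.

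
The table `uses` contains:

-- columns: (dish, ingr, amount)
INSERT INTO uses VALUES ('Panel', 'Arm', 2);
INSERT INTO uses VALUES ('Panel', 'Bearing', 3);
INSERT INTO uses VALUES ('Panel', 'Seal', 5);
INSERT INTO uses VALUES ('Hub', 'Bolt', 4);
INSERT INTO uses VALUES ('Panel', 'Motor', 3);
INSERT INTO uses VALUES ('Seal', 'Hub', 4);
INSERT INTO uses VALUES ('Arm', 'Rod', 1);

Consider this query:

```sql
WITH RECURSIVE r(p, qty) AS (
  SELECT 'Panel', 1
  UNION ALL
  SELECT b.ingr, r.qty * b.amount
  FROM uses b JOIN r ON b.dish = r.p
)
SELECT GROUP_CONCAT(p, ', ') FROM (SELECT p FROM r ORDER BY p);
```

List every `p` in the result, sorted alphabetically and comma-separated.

Base: (Panel, qty=1).
Iteration 1: components of {Panel} -> Arm = 1*2 = 2, Bearing = 1*3 = 3, Motor = 1*3 = 3, Seal = 1*5 = 5.
Iteration 2: components of {Arm,Bearing,Motor,Seal} -> Hub = 5*4 = 20, Rod = 2*1 = 2.
Iteration 3: components of {Hub,Rod} -> Bolt = 20*4 = 80.
Iteration 4: no further components; recursion stops.

Arm, Bearing, Bolt, Hub, Motor, Panel, Rod, Seal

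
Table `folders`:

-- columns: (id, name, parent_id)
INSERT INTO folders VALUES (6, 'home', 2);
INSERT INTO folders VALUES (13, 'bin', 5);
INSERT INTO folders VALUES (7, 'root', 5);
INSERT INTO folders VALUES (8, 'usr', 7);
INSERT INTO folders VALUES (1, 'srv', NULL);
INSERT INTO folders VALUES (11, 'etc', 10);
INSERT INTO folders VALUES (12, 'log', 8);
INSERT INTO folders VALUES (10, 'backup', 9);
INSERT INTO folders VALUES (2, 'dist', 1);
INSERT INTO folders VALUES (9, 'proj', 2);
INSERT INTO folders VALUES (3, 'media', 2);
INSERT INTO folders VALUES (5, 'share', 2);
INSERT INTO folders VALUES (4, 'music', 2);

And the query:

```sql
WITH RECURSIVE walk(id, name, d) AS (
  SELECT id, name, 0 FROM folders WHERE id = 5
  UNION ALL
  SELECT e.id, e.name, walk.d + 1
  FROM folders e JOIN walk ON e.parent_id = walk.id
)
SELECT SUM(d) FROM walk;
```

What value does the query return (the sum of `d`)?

Base: id=5 (share) at d 0.
Iteration 1: rows with parent_id in {5} -> root (id 7, d 1), bin (id 13, d 1).
Iteration 2: rows with parent_id in {7,13} -> usr (id 8, d 2).
Iteration 3: rows with parent_id in {8} -> log (id 12, d 3).
Iteration 4: no rows with parent_id in {12}; recursion stops.
SUM(d) = 0 + 1 + 1 + 2 + 3 = 7.

7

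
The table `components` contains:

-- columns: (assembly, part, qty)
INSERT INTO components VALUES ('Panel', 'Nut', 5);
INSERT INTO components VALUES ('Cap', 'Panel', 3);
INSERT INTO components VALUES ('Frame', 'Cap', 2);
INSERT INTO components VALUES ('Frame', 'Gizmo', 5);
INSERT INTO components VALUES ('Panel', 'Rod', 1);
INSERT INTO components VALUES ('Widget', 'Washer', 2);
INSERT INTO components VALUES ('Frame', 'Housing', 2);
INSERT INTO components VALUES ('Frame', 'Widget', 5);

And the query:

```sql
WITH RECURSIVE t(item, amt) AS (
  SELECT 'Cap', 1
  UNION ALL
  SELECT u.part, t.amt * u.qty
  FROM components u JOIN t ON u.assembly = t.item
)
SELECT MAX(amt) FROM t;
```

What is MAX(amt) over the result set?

15

Base: (Cap, amt=1).
Iteration 1: components of {Cap} -> Panel = 1*3 = 3.
Iteration 2: components of {Panel} -> Nut = 3*5 = 15, Rod = 3*1 = 3.
Iteration 3: no further components; recursion stops.
amt values: 1, 3, 15, 3; the maximum is 15.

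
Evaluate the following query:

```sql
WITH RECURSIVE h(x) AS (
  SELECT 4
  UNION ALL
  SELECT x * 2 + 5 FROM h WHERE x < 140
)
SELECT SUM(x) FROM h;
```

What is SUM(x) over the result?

537

Base: x=4.
Iteration 1: 4 < 140 holds -> x = 4 * 2 + 5 = 13.
Iteration 2: 13 < 140 holds -> x = 13 * 2 + 5 = 31.
Iteration 3: 31 < 140 holds -> x = 31 * 2 + 5 = 67.
Iteration 4: 67 < 140 holds -> x = 67 * 2 + 5 = 139.
Iteration 5: 139 < 140 holds -> x = 139 * 2 + 5 = 283.
Iteration 6: 283 < 140 fails; recursion stops.
SUM(x) = 4 + 13 + 31 + 67 + 139 + 283 = 537.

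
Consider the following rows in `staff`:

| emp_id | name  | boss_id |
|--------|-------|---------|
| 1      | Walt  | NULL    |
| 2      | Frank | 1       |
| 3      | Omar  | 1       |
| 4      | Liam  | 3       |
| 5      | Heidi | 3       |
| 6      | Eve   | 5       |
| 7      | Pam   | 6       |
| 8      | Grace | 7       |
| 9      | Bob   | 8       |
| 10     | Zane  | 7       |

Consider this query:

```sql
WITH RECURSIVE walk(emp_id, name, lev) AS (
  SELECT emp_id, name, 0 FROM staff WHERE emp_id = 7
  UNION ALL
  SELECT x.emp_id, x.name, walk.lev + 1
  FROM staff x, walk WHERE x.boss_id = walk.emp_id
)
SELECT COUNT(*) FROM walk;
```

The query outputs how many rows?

4

Base: emp_id=7 (Pam) at lev 0.
Iteration 1: rows with boss_id in {7} -> Grace (id 8, lev 1), Zane (id 10, lev 1).
Iteration 2: rows with boss_id in {8,10} -> Bob (id 9, lev 2).
Iteration 3: no rows with boss_id in {9}; recursion stops.
Total rows emitted: 4.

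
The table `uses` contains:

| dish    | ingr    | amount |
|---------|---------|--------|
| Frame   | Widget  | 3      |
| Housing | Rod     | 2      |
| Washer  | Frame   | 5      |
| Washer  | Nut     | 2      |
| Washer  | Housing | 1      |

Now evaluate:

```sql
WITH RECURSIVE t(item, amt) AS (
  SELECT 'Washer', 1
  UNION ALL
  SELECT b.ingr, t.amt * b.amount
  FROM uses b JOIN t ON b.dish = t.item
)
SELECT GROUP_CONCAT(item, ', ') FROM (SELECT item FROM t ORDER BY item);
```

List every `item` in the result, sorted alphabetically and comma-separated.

Base: (Washer, amt=1).
Iteration 1: components of {Washer} -> Frame = 1*5 = 5, Housing = 1*1 = 1, Nut = 1*2 = 2.
Iteration 2: components of {Frame,Housing,Nut} -> Rod = 1*2 = 2, Widget = 5*3 = 15.
Iteration 3: no further components; recursion stops.

Frame, Housing, Nut, Rod, Washer, Widget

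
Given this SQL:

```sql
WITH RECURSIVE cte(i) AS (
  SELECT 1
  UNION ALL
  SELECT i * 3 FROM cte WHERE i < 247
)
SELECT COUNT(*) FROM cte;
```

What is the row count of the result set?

7

Base: i=1.
Iteration 1: 1 < 247 holds -> i = 1 * 3 = 3.
Iteration 2: 3 < 247 holds -> i = 3 * 3 = 9.
Iteration 3: 9 < 247 holds -> i = 9 * 3 = 27.
Iteration 4: 27 < 247 holds -> i = 27 * 3 = 81.
Iteration 5: 81 < 247 holds -> i = 81 * 3 = 243.
Iteration 6: 243 < 247 holds -> i = 243 * 3 = 729.
Iteration 7: 729 < 247 fails; recursion stops.
Total rows emitted: 7.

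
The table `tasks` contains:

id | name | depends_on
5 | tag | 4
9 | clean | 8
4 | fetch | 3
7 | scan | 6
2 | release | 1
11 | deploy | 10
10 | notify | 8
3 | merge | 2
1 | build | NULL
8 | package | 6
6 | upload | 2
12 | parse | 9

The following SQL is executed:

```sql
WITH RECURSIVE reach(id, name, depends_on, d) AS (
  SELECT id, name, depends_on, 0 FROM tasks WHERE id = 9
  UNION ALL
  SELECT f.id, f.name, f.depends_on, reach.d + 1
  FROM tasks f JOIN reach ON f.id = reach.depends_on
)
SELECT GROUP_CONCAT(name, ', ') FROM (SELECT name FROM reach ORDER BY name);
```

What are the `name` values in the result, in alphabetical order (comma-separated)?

Base: id=9 (clean), depends_on=8, d 0.
Iteration 1: join on id=8 -> package (id 8, depends_on=6, d 1).
Iteration 2: join on id=6 -> upload (id 6, depends_on=2, d 2).
Iteration 3: join on id=2 -> release (id 2, depends_on=1, d 3).
Iteration 4: join on id=1 -> build (id 1, depends_on=NULL, d 4).
Iteration 5: depends_on is NULL; no match; recursion stops.

build, clean, package, release, upload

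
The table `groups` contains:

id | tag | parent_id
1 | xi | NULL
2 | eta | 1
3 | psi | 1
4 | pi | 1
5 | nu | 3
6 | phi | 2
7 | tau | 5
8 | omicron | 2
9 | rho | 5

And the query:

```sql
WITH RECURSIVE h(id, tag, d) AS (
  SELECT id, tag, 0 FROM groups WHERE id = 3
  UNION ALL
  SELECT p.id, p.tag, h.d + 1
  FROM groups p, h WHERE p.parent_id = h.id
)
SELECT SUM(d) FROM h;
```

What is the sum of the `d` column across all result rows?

Base: id=3 (psi) at d 0.
Iteration 1: rows with parent_id in {3} -> nu (id 5, d 1).
Iteration 2: rows with parent_id in {5} -> tau (id 7, d 2), rho (id 9, d 2).
Iteration 3: no rows with parent_id in {7,9}; recursion stops.
SUM(d) = 0 + 1 + 2 + 2 = 5.

5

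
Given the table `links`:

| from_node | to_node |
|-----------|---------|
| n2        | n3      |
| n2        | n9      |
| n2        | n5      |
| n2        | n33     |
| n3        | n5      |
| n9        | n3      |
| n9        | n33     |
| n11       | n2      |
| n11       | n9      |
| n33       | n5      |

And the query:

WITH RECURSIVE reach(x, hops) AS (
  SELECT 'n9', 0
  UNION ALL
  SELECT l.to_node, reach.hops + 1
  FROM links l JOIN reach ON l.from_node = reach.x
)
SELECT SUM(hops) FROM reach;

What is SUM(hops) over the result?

Base: (n9, hops=0).
Iteration 1: edges from {n9} -> (n3, hops=1), (n33, hops=1).
Iteration 2: edges from {n3,n33} -> (n5, hops=2) x2. [UNION ALL keeps all 2 new rows, including repeats]
Iteration 3: no outgoing edges from {n5}; recursion stops.
SUM(hops) = 0 + 1 + 1 + 2 + 2 = 6.

6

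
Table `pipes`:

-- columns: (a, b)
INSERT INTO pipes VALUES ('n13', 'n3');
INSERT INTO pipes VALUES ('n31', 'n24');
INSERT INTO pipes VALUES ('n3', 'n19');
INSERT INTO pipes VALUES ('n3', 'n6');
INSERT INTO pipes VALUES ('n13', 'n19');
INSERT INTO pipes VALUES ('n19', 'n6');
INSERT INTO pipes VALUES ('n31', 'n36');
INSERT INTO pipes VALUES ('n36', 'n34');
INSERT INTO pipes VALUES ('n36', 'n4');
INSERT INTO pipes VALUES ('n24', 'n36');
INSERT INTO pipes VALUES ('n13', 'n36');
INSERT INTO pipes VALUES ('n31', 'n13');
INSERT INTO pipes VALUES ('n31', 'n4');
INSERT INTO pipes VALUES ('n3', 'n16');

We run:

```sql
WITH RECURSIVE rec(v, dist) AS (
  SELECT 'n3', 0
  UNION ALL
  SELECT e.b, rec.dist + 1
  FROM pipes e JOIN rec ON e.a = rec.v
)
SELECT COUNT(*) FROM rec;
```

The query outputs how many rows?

5

Base: (n3, dist=0).
Iteration 1: edges from {n3} -> (n16, dist=1), (n19, dist=1), (n6, dist=1).
Iteration 2: edges from {n16,n19,n6} -> (n6, dist=2).
Iteration 3: no outgoing edges from {n6}; recursion stops.
Total rows emitted: 5.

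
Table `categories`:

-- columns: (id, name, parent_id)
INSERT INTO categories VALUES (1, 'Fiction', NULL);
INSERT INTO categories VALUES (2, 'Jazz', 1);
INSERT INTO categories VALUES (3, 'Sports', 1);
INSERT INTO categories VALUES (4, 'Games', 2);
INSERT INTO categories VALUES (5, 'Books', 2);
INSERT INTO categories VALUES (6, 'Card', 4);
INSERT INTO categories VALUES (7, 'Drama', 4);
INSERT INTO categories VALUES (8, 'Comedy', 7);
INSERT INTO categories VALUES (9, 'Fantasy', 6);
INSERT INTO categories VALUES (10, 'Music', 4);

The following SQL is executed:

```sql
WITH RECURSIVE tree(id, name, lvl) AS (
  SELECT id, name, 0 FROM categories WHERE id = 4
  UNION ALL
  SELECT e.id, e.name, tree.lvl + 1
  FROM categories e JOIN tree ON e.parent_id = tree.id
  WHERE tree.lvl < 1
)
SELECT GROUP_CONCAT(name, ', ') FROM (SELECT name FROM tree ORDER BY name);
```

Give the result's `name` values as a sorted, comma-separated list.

Base: id=4 (Games) at lvl 0.
Iteration 1: rows with parent_id in {4} -> Card (id 6, lvl 1), Drama (id 7, lvl 1), Music (id 10, lvl 1).
Iteration 2: lvl < 1 fails for all current rows; recursion stops.

Card, Drama, Games, Music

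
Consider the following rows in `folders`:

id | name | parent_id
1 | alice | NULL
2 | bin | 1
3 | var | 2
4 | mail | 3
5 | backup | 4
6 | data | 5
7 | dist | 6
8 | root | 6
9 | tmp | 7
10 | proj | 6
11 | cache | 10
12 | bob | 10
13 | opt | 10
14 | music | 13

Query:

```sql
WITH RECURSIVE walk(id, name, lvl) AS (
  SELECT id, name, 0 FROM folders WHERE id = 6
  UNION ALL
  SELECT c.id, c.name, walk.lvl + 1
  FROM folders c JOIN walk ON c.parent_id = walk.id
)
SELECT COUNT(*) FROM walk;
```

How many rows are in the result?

9

Base: id=6 (data) at lvl 0.
Iteration 1: rows with parent_id in {6} -> dist (id 7, lvl 1), root (id 8, lvl 1), proj (id 10, lvl 1).
Iteration 2: rows with parent_id in {7,8,10} -> tmp (id 9, lvl 2), cache (id 11, lvl 2), bob (id 12, lvl 2), opt (id 13, lvl 2).
Iteration 3: rows with parent_id in {9,11,12,13} -> music (id 14, lvl 3).
Iteration 4: no rows with parent_id in {14}; recursion stops.
Total rows emitted: 9.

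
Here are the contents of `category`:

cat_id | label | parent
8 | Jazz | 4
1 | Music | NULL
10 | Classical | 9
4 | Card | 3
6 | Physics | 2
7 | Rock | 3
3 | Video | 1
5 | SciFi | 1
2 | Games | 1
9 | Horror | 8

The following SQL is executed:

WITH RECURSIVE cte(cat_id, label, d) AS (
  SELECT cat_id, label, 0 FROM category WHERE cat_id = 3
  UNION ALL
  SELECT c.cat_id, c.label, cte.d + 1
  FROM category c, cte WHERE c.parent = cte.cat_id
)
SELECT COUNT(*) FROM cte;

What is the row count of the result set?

Base: cat_id=3 (Video) at d 0.
Iteration 1: rows with parent in {3} -> Card (id 4, d 1), Rock (id 7, d 1).
Iteration 2: rows with parent in {4,7} -> Jazz (id 8, d 2).
Iteration 3: rows with parent in {8} -> Horror (id 9, d 3).
Iteration 4: rows with parent in {9} -> Classical (id 10, d 4).
Iteration 5: no rows with parent in {10}; recursion stops.
Total rows emitted: 6.

6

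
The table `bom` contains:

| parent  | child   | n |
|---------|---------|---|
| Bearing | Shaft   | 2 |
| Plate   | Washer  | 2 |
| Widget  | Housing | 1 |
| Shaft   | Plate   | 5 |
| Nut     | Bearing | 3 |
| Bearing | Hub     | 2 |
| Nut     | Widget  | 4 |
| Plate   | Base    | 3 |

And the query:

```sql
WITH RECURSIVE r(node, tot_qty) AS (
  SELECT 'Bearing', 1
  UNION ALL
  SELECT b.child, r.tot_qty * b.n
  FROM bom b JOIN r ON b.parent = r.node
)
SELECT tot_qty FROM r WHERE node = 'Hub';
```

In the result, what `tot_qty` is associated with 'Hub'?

2

Base: (Bearing, tot_qty=1).
Iteration 1: components of {Bearing} -> Hub = 1*2 = 2, Shaft = 1*2 = 2.
Iteration 2: components of {Hub,Shaft} -> Plate = 2*5 = 10.
Iteration 3: components of {Plate} -> Base = 10*3 = 30, Washer = 10*2 = 20.
Iteration 4: no further components; recursion stops.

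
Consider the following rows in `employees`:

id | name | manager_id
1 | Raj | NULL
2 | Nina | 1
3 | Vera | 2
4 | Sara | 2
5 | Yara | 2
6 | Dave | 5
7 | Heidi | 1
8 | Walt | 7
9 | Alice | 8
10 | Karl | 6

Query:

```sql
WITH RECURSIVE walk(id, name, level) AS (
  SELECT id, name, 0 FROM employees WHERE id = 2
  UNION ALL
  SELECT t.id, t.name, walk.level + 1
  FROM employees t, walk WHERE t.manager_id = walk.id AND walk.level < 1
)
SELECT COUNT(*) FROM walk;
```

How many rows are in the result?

Base: id=2 (Nina) at level 0.
Iteration 1: rows with manager_id in {2} -> Vera (id 3, level 1), Sara (id 4, level 1), Yara (id 5, level 1).
Iteration 2: level < 1 fails for all current rows; recursion stops.
Total rows emitted: 4.

4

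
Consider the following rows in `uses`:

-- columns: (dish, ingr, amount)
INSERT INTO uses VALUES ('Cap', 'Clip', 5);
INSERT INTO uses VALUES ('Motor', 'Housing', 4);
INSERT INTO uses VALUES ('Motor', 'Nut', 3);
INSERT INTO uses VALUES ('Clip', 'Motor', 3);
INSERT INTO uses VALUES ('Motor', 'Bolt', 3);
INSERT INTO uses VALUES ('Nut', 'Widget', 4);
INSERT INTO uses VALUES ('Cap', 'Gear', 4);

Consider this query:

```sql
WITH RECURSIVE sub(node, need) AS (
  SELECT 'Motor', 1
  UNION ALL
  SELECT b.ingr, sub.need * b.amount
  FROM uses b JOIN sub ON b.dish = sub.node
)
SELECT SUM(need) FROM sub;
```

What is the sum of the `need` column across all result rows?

23

Base: (Motor, need=1).
Iteration 1: components of {Motor} -> Bolt = 1*3 = 3, Housing = 1*4 = 4, Nut = 1*3 = 3.
Iteration 2: components of {Bolt,Housing,Nut} -> Widget = 3*4 = 12.
Iteration 3: no further components; recursion stops.
SUM(need) = 1 + 3 + 3 + 4 + 12 = 23.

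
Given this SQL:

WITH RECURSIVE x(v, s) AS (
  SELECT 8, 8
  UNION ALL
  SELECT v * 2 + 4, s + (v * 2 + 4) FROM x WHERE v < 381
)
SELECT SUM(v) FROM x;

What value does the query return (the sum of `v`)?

Base: v=8, s=8.
Iteration 1: 8 < 381 holds -> v = 8 * 2 + 4 = 20, s = 8 + 20 = 28.
Iteration 2: 20 < 381 holds -> v = 20 * 2 + 4 = 44, s = 28 + 44 = 72.
Iteration 3: 44 < 381 holds -> v = 44 * 2 + 4 = 92, s = 72 + 92 = 164.
Iteration 4: 92 < 381 holds -> v = 92 * 2 + 4 = 188, s = 164 + 188 = 352.
Iteration 5: 188 < 381 holds -> v = 188 * 2 + 4 = 380, s = 352 + 380 = 732.
Iteration 6: 380 < 381 holds -> v = 380 * 2 + 4 = 764, s = 732 + 764 = 1496.
Iteration 7: 764 < 381 fails; recursion stops.
SUM(v) = 8 + 20 + 44 + 92 + 188 + 380 + 764 = 1496.

1496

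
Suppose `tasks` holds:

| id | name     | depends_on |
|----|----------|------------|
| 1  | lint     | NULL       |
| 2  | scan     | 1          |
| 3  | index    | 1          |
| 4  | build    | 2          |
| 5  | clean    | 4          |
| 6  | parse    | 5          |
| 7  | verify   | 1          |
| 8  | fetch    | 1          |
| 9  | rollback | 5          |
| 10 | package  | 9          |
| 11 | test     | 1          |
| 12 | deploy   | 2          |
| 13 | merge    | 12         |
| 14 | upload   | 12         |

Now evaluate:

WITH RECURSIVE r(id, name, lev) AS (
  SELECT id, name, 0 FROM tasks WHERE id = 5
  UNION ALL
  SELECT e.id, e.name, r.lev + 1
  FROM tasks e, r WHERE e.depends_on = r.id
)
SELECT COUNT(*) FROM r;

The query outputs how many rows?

Base: id=5 (clean) at lev 0.
Iteration 1: rows with depends_on in {5} -> parse (id 6, lev 1), rollback (id 9, lev 1).
Iteration 2: rows with depends_on in {6,9} -> package (id 10, lev 2).
Iteration 3: no rows with depends_on in {10}; recursion stops.
Total rows emitted: 4.

4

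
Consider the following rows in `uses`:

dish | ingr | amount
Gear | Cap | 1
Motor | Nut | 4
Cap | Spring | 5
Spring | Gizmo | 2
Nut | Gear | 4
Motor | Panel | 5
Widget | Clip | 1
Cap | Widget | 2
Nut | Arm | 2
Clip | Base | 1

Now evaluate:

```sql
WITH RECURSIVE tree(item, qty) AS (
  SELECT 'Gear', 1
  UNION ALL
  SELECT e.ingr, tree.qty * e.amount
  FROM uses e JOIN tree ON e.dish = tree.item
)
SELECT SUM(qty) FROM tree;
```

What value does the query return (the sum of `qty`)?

Base: (Gear, qty=1).
Iteration 1: components of {Gear} -> Cap = 1*1 = 1.
Iteration 2: components of {Cap} -> Spring = 1*5 = 5, Widget = 1*2 = 2.
Iteration 3: components of {Spring,Widget} -> Clip = 2*1 = 2, Gizmo = 5*2 = 10.
Iteration 4: components of {Clip,Gizmo} -> Base = 2*1 = 2.
Iteration 5: no further components; recursion stops.
SUM(qty) = 1 + 1 + 2 + 5 + 2 + 10 + 2 = 23.

23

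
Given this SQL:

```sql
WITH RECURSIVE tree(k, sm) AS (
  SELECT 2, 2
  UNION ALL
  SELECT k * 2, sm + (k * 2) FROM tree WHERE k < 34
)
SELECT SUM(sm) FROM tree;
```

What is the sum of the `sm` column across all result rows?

Base: k=2, sm=2.
Iteration 1: 2 < 34 holds -> k = 2 * 2 = 4, sm = 2 + 4 = 6.
Iteration 2: 4 < 34 holds -> k = 4 * 2 = 8, sm = 6 + 8 = 14.
Iteration 3: 8 < 34 holds -> k = 8 * 2 = 16, sm = 14 + 16 = 30.
Iteration 4: 16 < 34 holds -> k = 16 * 2 = 32, sm = 30 + 32 = 62.
Iteration 5: 32 < 34 holds -> k = 32 * 2 = 64, sm = 62 + 64 = 126.
Iteration 6: 64 < 34 fails; recursion stops.
SUM(sm) = 2 + 6 + 14 + 30 + 62 + 126 = 240.

240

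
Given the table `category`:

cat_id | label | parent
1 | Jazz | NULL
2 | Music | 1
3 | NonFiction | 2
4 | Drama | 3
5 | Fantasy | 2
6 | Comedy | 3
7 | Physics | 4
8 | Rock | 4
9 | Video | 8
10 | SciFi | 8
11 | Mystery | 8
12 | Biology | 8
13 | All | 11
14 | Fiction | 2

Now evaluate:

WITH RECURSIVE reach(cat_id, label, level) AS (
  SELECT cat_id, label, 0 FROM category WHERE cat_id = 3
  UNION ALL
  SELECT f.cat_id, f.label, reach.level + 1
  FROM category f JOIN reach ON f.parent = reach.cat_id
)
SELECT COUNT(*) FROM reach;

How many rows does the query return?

Base: cat_id=3 (NonFiction) at level 0.
Iteration 1: rows with parent in {3} -> Drama (id 4, level 1), Comedy (id 6, level 1).
Iteration 2: rows with parent in {4,6} -> Physics (id 7, level 2), Rock (id 8, level 2).
Iteration 3: rows with parent in {7,8} -> Video (id 9, level 3), SciFi (id 10, level 3), Mystery (id 11, level 3), Biology (id 12, level 3).
Iteration 4: rows with parent in {9,10,11,12} -> All (id 13, level 4).
Iteration 5: no rows with parent in {13}; recursion stops.
Total rows emitted: 10.

10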